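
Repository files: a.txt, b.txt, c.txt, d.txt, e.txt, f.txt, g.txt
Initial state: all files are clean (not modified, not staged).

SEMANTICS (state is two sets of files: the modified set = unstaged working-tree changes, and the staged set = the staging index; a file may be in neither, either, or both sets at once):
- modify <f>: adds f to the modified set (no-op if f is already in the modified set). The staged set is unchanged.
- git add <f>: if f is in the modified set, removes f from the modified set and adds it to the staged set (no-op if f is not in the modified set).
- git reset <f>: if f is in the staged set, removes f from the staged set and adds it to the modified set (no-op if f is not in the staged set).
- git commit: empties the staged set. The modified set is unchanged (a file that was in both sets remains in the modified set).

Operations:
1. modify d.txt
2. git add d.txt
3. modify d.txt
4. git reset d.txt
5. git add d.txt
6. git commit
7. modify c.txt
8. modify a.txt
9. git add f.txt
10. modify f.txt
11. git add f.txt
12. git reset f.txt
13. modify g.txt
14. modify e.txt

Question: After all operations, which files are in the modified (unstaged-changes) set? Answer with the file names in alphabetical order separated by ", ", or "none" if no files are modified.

Answer: a.txt, c.txt, e.txt, f.txt, g.txt

Derivation:
After op 1 (modify d.txt): modified={d.txt} staged={none}
After op 2 (git add d.txt): modified={none} staged={d.txt}
After op 3 (modify d.txt): modified={d.txt} staged={d.txt}
After op 4 (git reset d.txt): modified={d.txt} staged={none}
After op 5 (git add d.txt): modified={none} staged={d.txt}
After op 6 (git commit): modified={none} staged={none}
After op 7 (modify c.txt): modified={c.txt} staged={none}
After op 8 (modify a.txt): modified={a.txt, c.txt} staged={none}
After op 9 (git add f.txt): modified={a.txt, c.txt} staged={none}
After op 10 (modify f.txt): modified={a.txt, c.txt, f.txt} staged={none}
After op 11 (git add f.txt): modified={a.txt, c.txt} staged={f.txt}
After op 12 (git reset f.txt): modified={a.txt, c.txt, f.txt} staged={none}
After op 13 (modify g.txt): modified={a.txt, c.txt, f.txt, g.txt} staged={none}
After op 14 (modify e.txt): modified={a.txt, c.txt, e.txt, f.txt, g.txt} staged={none}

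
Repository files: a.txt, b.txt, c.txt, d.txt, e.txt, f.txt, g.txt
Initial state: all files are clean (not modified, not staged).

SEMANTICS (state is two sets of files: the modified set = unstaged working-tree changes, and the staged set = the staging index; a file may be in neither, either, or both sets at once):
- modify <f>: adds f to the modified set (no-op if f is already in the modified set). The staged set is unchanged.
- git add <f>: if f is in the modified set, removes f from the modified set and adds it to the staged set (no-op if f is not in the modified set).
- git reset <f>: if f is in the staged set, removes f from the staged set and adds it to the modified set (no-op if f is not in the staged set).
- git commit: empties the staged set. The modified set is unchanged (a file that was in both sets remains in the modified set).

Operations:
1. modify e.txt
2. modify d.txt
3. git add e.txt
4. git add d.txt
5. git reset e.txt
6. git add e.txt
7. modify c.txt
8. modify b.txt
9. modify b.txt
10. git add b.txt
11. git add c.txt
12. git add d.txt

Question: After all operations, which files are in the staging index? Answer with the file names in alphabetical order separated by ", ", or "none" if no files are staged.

Answer: b.txt, c.txt, d.txt, e.txt

Derivation:
After op 1 (modify e.txt): modified={e.txt} staged={none}
After op 2 (modify d.txt): modified={d.txt, e.txt} staged={none}
After op 3 (git add e.txt): modified={d.txt} staged={e.txt}
After op 4 (git add d.txt): modified={none} staged={d.txt, e.txt}
After op 5 (git reset e.txt): modified={e.txt} staged={d.txt}
After op 6 (git add e.txt): modified={none} staged={d.txt, e.txt}
After op 7 (modify c.txt): modified={c.txt} staged={d.txt, e.txt}
After op 8 (modify b.txt): modified={b.txt, c.txt} staged={d.txt, e.txt}
After op 9 (modify b.txt): modified={b.txt, c.txt} staged={d.txt, e.txt}
After op 10 (git add b.txt): modified={c.txt} staged={b.txt, d.txt, e.txt}
After op 11 (git add c.txt): modified={none} staged={b.txt, c.txt, d.txt, e.txt}
After op 12 (git add d.txt): modified={none} staged={b.txt, c.txt, d.txt, e.txt}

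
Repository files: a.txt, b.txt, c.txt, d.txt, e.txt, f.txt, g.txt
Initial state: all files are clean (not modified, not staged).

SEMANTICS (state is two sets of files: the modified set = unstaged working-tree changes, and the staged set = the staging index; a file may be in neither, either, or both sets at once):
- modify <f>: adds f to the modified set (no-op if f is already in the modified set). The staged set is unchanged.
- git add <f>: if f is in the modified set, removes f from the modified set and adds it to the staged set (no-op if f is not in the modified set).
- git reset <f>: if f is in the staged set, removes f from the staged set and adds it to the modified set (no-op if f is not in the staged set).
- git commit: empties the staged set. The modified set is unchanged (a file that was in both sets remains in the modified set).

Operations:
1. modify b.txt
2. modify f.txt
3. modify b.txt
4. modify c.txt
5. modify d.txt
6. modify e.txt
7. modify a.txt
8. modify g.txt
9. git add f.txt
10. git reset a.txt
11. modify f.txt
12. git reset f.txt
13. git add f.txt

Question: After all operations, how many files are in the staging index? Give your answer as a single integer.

After op 1 (modify b.txt): modified={b.txt} staged={none}
After op 2 (modify f.txt): modified={b.txt, f.txt} staged={none}
After op 3 (modify b.txt): modified={b.txt, f.txt} staged={none}
After op 4 (modify c.txt): modified={b.txt, c.txt, f.txt} staged={none}
After op 5 (modify d.txt): modified={b.txt, c.txt, d.txt, f.txt} staged={none}
After op 6 (modify e.txt): modified={b.txt, c.txt, d.txt, e.txt, f.txt} staged={none}
After op 7 (modify a.txt): modified={a.txt, b.txt, c.txt, d.txt, e.txt, f.txt} staged={none}
After op 8 (modify g.txt): modified={a.txt, b.txt, c.txt, d.txt, e.txt, f.txt, g.txt} staged={none}
After op 9 (git add f.txt): modified={a.txt, b.txt, c.txt, d.txt, e.txt, g.txt} staged={f.txt}
After op 10 (git reset a.txt): modified={a.txt, b.txt, c.txt, d.txt, e.txt, g.txt} staged={f.txt}
After op 11 (modify f.txt): modified={a.txt, b.txt, c.txt, d.txt, e.txt, f.txt, g.txt} staged={f.txt}
After op 12 (git reset f.txt): modified={a.txt, b.txt, c.txt, d.txt, e.txt, f.txt, g.txt} staged={none}
After op 13 (git add f.txt): modified={a.txt, b.txt, c.txt, d.txt, e.txt, g.txt} staged={f.txt}
Final staged set: {f.txt} -> count=1

Answer: 1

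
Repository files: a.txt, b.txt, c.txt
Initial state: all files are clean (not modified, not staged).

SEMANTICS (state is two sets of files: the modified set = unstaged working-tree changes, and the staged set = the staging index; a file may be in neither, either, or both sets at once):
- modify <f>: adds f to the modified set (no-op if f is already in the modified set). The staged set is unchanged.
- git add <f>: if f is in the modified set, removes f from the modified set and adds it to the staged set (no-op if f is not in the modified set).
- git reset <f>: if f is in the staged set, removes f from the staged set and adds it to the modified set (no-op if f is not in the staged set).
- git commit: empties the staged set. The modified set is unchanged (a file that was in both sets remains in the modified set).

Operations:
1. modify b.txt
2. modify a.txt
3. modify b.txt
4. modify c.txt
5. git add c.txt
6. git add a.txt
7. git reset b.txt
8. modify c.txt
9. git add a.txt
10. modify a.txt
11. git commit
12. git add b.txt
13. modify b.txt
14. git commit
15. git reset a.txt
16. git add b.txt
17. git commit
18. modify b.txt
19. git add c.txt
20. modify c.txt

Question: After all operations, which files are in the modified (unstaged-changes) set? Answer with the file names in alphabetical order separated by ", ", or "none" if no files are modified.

After op 1 (modify b.txt): modified={b.txt} staged={none}
After op 2 (modify a.txt): modified={a.txt, b.txt} staged={none}
After op 3 (modify b.txt): modified={a.txt, b.txt} staged={none}
After op 4 (modify c.txt): modified={a.txt, b.txt, c.txt} staged={none}
After op 5 (git add c.txt): modified={a.txt, b.txt} staged={c.txt}
After op 6 (git add a.txt): modified={b.txt} staged={a.txt, c.txt}
After op 7 (git reset b.txt): modified={b.txt} staged={a.txt, c.txt}
After op 8 (modify c.txt): modified={b.txt, c.txt} staged={a.txt, c.txt}
After op 9 (git add a.txt): modified={b.txt, c.txt} staged={a.txt, c.txt}
After op 10 (modify a.txt): modified={a.txt, b.txt, c.txt} staged={a.txt, c.txt}
After op 11 (git commit): modified={a.txt, b.txt, c.txt} staged={none}
After op 12 (git add b.txt): modified={a.txt, c.txt} staged={b.txt}
After op 13 (modify b.txt): modified={a.txt, b.txt, c.txt} staged={b.txt}
After op 14 (git commit): modified={a.txt, b.txt, c.txt} staged={none}
After op 15 (git reset a.txt): modified={a.txt, b.txt, c.txt} staged={none}
After op 16 (git add b.txt): modified={a.txt, c.txt} staged={b.txt}
After op 17 (git commit): modified={a.txt, c.txt} staged={none}
After op 18 (modify b.txt): modified={a.txt, b.txt, c.txt} staged={none}
After op 19 (git add c.txt): modified={a.txt, b.txt} staged={c.txt}
After op 20 (modify c.txt): modified={a.txt, b.txt, c.txt} staged={c.txt}

Answer: a.txt, b.txt, c.txt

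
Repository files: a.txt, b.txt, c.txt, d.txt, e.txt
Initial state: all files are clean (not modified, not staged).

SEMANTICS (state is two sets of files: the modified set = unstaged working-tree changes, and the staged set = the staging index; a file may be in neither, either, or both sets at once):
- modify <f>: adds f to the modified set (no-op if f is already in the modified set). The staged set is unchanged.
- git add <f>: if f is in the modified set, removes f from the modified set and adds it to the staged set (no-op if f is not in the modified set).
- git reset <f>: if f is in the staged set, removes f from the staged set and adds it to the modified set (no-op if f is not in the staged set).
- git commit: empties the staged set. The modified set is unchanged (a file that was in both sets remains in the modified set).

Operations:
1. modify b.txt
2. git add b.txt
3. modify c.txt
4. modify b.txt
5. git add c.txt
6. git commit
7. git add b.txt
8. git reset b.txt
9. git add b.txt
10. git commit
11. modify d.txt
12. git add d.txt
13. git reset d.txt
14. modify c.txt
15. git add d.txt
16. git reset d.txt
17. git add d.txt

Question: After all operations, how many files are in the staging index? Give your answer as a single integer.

After op 1 (modify b.txt): modified={b.txt} staged={none}
After op 2 (git add b.txt): modified={none} staged={b.txt}
After op 3 (modify c.txt): modified={c.txt} staged={b.txt}
After op 4 (modify b.txt): modified={b.txt, c.txt} staged={b.txt}
After op 5 (git add c.txt): modified={b.txt} staged={b.txt, c.txt}
After op 6 (git commit): modified={b.txt} staged={none}
After op 7 (git add b.txt): modified={none} staged={b.txt}
After op 8 (git reset b.txt): modified={b.txt} staged={none}
After op 9 (git add b.txt): modified={none} staged={b.txt}
After op 10 (git commit): modified={none} staged={none}
After op 11 (modify d.txt): modified={d.txt} staged={none}
After op 12 (git add d.txt): modified={none} staged={d.txt}
After op 13 (git reset d.txt): modified={d.txt} staged={none}
After op 14 (modify c.txt): modified={c.txt, d.txt} staged={none}
After op 15 (git add d.txt): modified={c.txt} staged={d.txt}
After op 16 (git reset d.txt): modified={c.txt, d.txt} staged={none}
After op 17 (git add d.txt): modified={c.txt} staged={d.txt}
Final staged set: {d.txt} -> count=1

Answer: 1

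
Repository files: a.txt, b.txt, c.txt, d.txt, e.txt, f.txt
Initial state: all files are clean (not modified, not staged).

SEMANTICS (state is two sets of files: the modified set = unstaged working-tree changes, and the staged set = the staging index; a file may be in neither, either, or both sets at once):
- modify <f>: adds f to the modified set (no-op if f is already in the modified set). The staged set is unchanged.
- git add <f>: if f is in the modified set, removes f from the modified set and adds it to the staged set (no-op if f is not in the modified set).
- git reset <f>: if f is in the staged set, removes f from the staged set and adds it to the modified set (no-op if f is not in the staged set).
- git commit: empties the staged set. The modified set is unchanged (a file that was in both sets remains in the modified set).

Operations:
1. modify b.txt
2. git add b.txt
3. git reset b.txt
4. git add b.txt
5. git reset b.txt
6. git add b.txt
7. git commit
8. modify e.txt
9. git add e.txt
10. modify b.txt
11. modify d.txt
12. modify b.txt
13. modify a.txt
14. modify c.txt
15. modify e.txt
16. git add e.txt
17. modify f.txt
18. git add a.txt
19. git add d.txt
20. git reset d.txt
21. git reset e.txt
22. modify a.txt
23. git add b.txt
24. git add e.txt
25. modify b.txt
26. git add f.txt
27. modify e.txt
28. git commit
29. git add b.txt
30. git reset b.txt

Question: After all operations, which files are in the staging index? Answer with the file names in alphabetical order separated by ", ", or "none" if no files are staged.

Answer: none

Derivation:
After op 1 (modify b.txt): modified={b.txt} staged={none}
After op 2 (git add b.txt): modified={none} staged={b.txt}
After op 3 (git reset b.txt): modified={b.txt} staged={none}
After op 4 (git add b.txt): modified={none} staged={b.txt}
After op 5 (git reset b.txt): modified={b.txt} staged={none}
After op 6 (git add b.txt): modified={none} staged={b.txt}
After op 7 (git commit): modified={none} staged={none}
After op 8 (modify e.txt): modified={e.txt} staged={none}
After op 9 (git add e.txt): modified={none} staged={e.txt}
After op 10 (modify b.txt): modified={b.txt} staged={e.txt}
After op 11 (modify d.txt): modified={b.txt, d.txt} staged={e.txt}
After op 12 (modify b.txt): modified={b.txt, d.txt} staged={e.txt}
After op 13 (modify a.txt): modified={a.txt, b.txt, d.txt} staged={e.txt}
After op 14 (modify c.txt): modified={a.txt, b.txt, c.txt, d.txt} staged={e.txt}
After op 15 (modify e.txt): modified={a.txt, b.txt, c.txt, d.txt, e.txt} staged={e.txt}
After op 16 (git add e.txt): modified={a.txt, b.txt, c.txt, d.txt} staged={e.txt}
After op 17 (modify f.txt): modified={a.txt, b.txt, c.txt, d.txt, f.txt} staged={e.txt}
After op 18 (git add a.txt): modified={b.txt, c.txt, d.txt, f.txt} staged={a.txt, e.txt}
After op 19 (git add d.txt): modified={b.txt, c.txt, f.txt} staged={a.txt, d.txt, e.txt}
After op 20 (git reset d.txt): modified={b.txt, c.txt, d.txt, f.txt} staged={a.txt, e.txt}
After op 21 (git reset e.txt): modified={b.txt, c.txt, d.txt, e.txt, f.txt} staged={a.txt}
After op 22 (modify a.txt): modified={a.txt, b.txt, c.txt, d.txt, e.txt, f.txt} staged={a.txt}
After op 23 (git add b.txt): modified={a.txt, c.txt, d.txt, e.txt, f.txt} staged={a.txt, b.txt}
After op 24 (git add e.txt): modified={a.txt, c.txt, d.txt, f.txt} staged={a.txt, b.txt, e.txt}
After op 25 (modify b.txt): modified={a.txt, b.txt, c.txt, d.txt, f.txt} staged={a.txt, b.txt, e.txt}
After op 26 (git add f.txt): modified={a.txt, b.txt, c.txt, d.txt} staged={a.txt, b.txt, e.txt, f.txt}
After op 27 (modify e.txt): modified={a.txt, b.txt, c.txt, d.txt, e.txt} staged={a.txt, b.txt, e.txt, f.txt}
After op 28 (git commit): modified={a.txt, b.txt, c.txt, d.txt, e.txt} staged={none}
After op 29 (git add b.txt): modified={a.txt, c.txt, d.txt, e.txt} staged={b.txt}
After op 30 (git reset b.txt): modified={a.txt, b.txt, c.txt, d.txt, e.txt} staged={none}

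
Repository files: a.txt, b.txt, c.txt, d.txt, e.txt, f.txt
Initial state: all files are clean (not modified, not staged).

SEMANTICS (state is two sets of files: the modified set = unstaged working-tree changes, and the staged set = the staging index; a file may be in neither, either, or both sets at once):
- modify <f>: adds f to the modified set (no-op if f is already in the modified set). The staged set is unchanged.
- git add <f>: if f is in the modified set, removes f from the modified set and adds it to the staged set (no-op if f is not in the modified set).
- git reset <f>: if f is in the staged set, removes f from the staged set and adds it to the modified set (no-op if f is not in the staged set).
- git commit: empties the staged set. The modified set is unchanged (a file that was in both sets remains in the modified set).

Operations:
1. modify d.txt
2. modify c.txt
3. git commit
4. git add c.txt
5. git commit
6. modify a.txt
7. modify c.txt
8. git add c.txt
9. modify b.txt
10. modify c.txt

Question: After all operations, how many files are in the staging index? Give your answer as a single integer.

Answer: 1

Derivation:
After op 1 (modify d.txt): modified={d.txt} staged={none}
After op 2 (modify c.txt): modified={c.txt, d.txt} staged={none}
After op 3 (git commit): modified={c.txt, d.txt} staged={none}
After op 4 (git add c.txt): modified={d.txt} staged={c.txt}
After op 5 (git commit): modified={d.txt} staged={none}
After op 6 (modify a.txt): modified={a.txt, d.txt} staged={none}
After op 7 (modify c.txt): modified={a.txt, c.txt, d.txt} staged={none}
After op 8 (git add c.txt): modified={a.txt, d.txt} staged={c.txt}
After op 9 (modify b.txt): modified={a.txt, b.txt, d.txt} staged={c.txt}
After op 10 (modify c.txt): modified={a.txt, b.txt, c.txt, d.txt} staged={c.txt}
Final staged set: {c.txt} -> count=1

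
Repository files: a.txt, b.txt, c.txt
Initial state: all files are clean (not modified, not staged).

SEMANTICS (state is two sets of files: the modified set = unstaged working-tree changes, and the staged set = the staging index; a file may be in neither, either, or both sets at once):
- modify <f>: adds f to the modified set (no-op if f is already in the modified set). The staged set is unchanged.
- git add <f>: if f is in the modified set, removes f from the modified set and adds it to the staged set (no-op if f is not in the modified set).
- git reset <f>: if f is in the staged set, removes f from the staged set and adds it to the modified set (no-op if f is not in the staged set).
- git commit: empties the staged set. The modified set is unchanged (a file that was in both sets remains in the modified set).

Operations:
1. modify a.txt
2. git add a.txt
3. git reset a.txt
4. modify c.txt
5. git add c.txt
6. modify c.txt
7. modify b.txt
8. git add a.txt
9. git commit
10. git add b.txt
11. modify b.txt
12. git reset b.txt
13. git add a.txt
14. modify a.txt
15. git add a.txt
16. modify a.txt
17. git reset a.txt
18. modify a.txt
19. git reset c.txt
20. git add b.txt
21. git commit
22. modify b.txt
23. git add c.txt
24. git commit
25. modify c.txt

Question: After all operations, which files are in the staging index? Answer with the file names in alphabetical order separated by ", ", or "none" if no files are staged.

Answer: none

Derivation:
After op 1 (modify a.txt): modified={a.txt} staged={none}
After op 2 (git add a.txt): modified={none} staged={a.txt}
After op 3 (git reset a.txt): modified={a.txt} staged={none}
After op 4 (modify c.txt): modified={a.txt, c.txt} staged={none}
After op 5 (git add c.txt): modified={a.txt} staged={c.txt}
After op 6 (modify c.txt): modified={a.txt, c.txt} staged={c.txt}
After op 7 (modify b.txt): modified={a.txt, b.txt, c.txt} staged={c.txt}
After op 8 (git add a.txt): modified={b.txt, c.txt} staged={a.txt, c.txt}
After op 9 (git commit): modified={b.txt, c.txt} staged={none}
After op 10 (git add b.txt): modified={c.txt} staged={b.txt}
After op 11 (modify b.txt): modified={b.txt, c.txt} staged={b.txt}
After op 12 (git reset b.txt): modified={b.txt, c.txt} staged={none}
After op 13 (git add a.txt): modified={b.txt, c.txt} staged={none}
After op 14 (modify a.txt): modified={a.txt, b.txt, c.txt} staged={none}
After op 15 (git add a.txt): modified={b.txt, c.txt} staged={a.txt}
After op 16 (modify a.txt): modified={a.txt, b.txt, c.txt} staged={a.txt}
After op 17 (git reset a.txt): modified={a.txt, b.txt, c.txt} staged={none}
After op 18 (modify a.txt): modified={a.txt, b.txt, c.txt} staged={none}
After op 19 (git reset c.txt): modified={a.txt, b.txt, c.txt} staged={none}
After op 20 (git add b.txt): modified={a.txt, c.txt} staged={b.txt}
After op 21 (git commit): modified={a.txt, c.txt} staged={none}
After op 22 (modify b.txt): modified={a.txt, b.txt, c.txt} staged={none}
After op 23 (git add c.txt): modified={a.txt, b.txt} staged={c.txt}
After op 24 (git commit): modified={a.txt, b.txt} staged={none}
After op 25 (modify c.txt): modified={a.txt, b.txt, c.txt} staged={none}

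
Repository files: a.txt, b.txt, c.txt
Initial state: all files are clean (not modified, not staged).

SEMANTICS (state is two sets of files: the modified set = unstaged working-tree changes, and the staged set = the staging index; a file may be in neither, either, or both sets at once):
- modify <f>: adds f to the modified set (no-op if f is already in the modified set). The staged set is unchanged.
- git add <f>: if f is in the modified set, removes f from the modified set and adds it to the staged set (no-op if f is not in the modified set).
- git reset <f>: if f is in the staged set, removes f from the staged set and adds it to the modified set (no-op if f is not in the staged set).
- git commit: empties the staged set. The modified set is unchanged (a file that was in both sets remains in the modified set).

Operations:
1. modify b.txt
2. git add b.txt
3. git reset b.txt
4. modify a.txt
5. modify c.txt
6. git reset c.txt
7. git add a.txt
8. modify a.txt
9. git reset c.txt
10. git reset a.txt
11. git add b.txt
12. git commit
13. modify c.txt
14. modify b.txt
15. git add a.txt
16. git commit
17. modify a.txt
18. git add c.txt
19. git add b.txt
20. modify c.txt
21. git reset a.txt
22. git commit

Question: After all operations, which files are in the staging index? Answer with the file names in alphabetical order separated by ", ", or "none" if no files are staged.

Answer: none

Derivation:
After op 1 (modify b.txt): modified={b.txt} staged={none}
After op 2 (git add b.txt): modified={none} staged={b.txt}
After op 3 (git reset b.txt): modified={b.txt} staged={none}
After op 4 (modify a.txt): modified={a.txt, b.txt} staged={none}
After op 5 (modify c.txt): modified={a.txt, b.txt, c.txt} staged={none}
After op 6 (git reset c.txt): modified={a.txt, b.txt, c.txt} staged={none}
After op 7 (git add a.txt): modified={b.txt, c.txt} staged={a.txt}
After op 8 (modify a.txt): modified={a.txt, b.txt, c.txt} staged={a.txt}
After op 9 (git reset c.txt): modified={a.txt, b.txt, c.txt} staged={a.txt}
After op 10 (git reset a.txt): modified={a.txt, b.txt, c.txt} staged={none}
After op 11 (git add b.txt): modified={a.txt, c.txt} staged={b.txt}
After op 12 (git commit): modified={a.txt, c.txt} staged={none}
After op 13 (modify c.txt): modified={a.txt, c.txt} staged={none}
After op 14 (modify b.txt): modified={a.txt, b.txt, c.txt} staged={none}
After op 15 (git add a.txt): modified={b.txt, c.txt} staged={a.txt}
After op 16 (git commit): modified={b.txt, c.txt} staged={none}
After op 17 (modify a.txt): modified={a.txt, b.txt, c.txt} staged={none}
After op 18 (git add c.txt): modified={a.txt, b.txt} staged={c.txt}
After op 19 (git add b.txt): modified={a.txt} staged={b.txt, c.txt}
After op 20 (modify c.txt): modified={a.txt, c.txt} staged={b.txt, c.txt}
After op 21 (git reset a.txt): modified={a.txt, c.txt} staged={b.txt, c.txt}
After op 22 (git commit): modified={a.txt, c.txt} staged={none}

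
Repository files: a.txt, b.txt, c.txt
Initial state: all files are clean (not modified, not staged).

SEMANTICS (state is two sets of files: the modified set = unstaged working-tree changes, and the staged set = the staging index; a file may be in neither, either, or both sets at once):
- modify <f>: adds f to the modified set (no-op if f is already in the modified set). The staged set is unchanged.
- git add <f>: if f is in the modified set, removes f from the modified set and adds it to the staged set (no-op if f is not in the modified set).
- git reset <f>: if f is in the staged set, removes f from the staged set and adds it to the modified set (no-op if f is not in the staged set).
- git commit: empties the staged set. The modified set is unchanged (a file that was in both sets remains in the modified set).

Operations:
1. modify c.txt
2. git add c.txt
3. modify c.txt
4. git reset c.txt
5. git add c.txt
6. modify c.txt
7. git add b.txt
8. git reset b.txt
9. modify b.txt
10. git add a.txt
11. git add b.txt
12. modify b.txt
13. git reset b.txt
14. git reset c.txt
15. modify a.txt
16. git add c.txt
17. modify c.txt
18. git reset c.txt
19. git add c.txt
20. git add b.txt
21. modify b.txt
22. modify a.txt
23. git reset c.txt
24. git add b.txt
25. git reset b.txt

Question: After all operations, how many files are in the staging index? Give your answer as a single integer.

Answer: 0

Derivation:
After op 1 (modify c.txt): modified={c.txt} staged={none}
After op 2 (git add c.txt): modified={none} staged={c.txt}
After op 3 (modify c.txt): modified={c.txt} staged={c.txt}
After op 4 (git reset c.txt): modified={c.txt} staged={none}
After op 5 (git add c.txt): modified={none} staged={c.txt}
After op 6 (modify c.txt): modified={c.txt} staged={c.txt}
After op 7 (git add b.txt): modified={c.txt} staged={c.txt}
After op 8 (git reset b.txt): modified={c.txt} staged={c.txt}
After op 9 (modify b.txt): modified={b.txt, c.txt} staged={c.txt}
After op 10 (git add a.txt): modified={b.txt, c.txt} staged={c.txt}
After op 11 (git add b.txt): modified={c.txt} staged={b.txt, c.txt}
After op 12 (modify b.txt): modified={b.txt, c.txt} staged={b.txt, c.txt}
After op 13 (git reset b.txt): modified={b.txt, c.txt} staged={c.txt}
After op 14 (git reset c.txt): modified={b.txt, c.txt} staged={none}
After op 15 (modify a.txt): modified={a.txt, b.txt, c.txt} staged={none}
After op 16 (git add c.txt): modified={a.txt, b.txt} staged={c.txt}
After op 17 (modify c.txt): modified={a.txt, b.txt, c.txt} staged={c.txt}
After op 18 (git reset c.txt): modified={a.txt, b.txt, c.txt} staged={none}
After op 19 (git add c.txt): modified={a.txt, b.txt} staged={c.txt}
After op 20 (git add b.txt): modified={a.txt} staged={b.txt, c.txt}
After op 21 (modify b.txt): modified={a.txt, b.txt} staged={b.txt, c.txt}
After op 22 (modify a.txt): modified={a.txt, b.txt} staged={b.txt, c.txt}
After op 23 (git reset c.txt): modified={a.txt, b.txt, c.txt} staged={b.txt}
After op 24 (git add b.txt): modified={a.txt, c.txt} staged={b.txt}
After op 25 (git reset b.txt): modified={a.txt, b.txt, c.txt} staged={none}
Final staged set: {none} -> count=0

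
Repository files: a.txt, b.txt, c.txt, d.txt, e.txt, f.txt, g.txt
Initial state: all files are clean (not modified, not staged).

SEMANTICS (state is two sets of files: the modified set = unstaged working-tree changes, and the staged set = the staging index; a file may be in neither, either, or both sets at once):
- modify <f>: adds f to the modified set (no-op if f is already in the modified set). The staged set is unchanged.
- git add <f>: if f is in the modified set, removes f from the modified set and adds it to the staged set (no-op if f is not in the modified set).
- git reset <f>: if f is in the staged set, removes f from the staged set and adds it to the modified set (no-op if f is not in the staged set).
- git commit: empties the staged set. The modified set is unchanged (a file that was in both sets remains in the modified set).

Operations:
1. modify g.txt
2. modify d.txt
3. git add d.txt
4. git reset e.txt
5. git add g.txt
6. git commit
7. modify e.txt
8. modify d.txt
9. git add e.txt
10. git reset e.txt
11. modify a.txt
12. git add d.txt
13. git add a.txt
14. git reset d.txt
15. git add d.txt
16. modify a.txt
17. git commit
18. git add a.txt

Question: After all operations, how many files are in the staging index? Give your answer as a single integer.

Answer: 1

Derivation:
After op 1 (modify g.txt): modified={g.txt} staged={none}
After op 2 (modify d.txt): modified={d.txt, g.txt} staged={none}
After op 3 (git add d.txt): modified={g.txt} staged={d.txt}
After op 4 (git reset e.txt): modified={g.txt} staged={d.txt}
After op 5 (git add g.txt): modified={none} staged={d.txt, g.txt}
After op 6 (git commit): modified={none} staged={none}
After op 7 (modify e.txt): modified={e.txt} staged={none}
After op 8 (modify d.txt): modified={d.txt, e.txt} staged={none}
After op 9 (git add e.txt): modified={d.txt} staged={e.txt}
After op 10 (git reset e.txt): modified={d.txt, e.txt} staged={none}
After op 11 (modify a.txt): modified={a.txt, d.txt, e.txt} staged={none}
After op 12 (git add d.txt): modified={a.txt, e.txt} staged={d.txt}
After op 13 (git add a.txt): modified={e.txt} staged={a.txt, d.txt}
After op 14 (git reset d.txt): modified={d.txt, e.txt} staged={a.txt}
After op 15 (git add d.txt): modified={e.txt} staged={a.txt, d.txt}
After op 16 (modify a.txt): modified={a.txt, e.txt} staged={a.txt, d.txt}
After op 17 (git commit): modified={a.txt, e.txt} staged={none}
After op 18 (git add a.txt): modified={e.txt} staged={a.txt}
Final staged set: {a.txt} -> count=1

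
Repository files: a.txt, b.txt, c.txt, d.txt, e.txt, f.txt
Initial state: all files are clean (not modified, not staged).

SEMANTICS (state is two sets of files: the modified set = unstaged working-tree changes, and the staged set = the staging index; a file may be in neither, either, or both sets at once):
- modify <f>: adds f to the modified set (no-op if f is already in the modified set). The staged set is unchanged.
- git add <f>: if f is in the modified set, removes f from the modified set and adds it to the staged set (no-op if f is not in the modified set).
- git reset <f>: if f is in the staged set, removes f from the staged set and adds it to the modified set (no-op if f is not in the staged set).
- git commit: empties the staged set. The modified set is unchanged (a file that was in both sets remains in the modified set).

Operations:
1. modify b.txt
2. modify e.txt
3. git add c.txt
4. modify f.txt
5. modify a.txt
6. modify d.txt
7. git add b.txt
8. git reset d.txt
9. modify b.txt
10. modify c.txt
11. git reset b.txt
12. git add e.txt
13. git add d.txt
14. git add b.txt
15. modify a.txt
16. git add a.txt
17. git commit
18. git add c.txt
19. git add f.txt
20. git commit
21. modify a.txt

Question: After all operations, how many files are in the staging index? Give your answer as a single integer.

After op 1 (modify b.txt): modified={b.txt} staged={none}
After op 2 (modify e.txt): modified={b.txt, e.txt} staged={none}
After op 3 (git add c.txt): modified={b.txt, e.txt} staged={none}
After op 4 (modify f.txt): modified={b.txt, e.txt, f.txt} staged={none}
After op 5 (modify a.txt): modified={a.txt, b.txt, e.txt, f.txt} staged={none}
After op 6 (modify d.txt): modified={a.txt, b.txt, d.txt, e.txt, f.txt} staged={none}
After op 7 (git add b.txt): modified={a.txt, d.txt, e.txt, f.txt} staged={b.txt}
After op 8 (git reset d.txt): modified={a.txt, d.txt, e.txt, f.txt} staged={b.txt}
After op 9 (modify b.txt): modified={a.txt, b.txt, d.txt, e.txt, f.txt} staged={b.txt}
After op 10 (modify c.txt): modified={a.txt, b.txt, c.txt, d.txt, e.txt, f.txt} staged={b.txt}
After op 11 (git reset b.txt): modified={a.txt, b.txt, c.txt, d.txt, e.txt, f.txt} staged={none}
After op 12 (git add e.txt): modified={a.txt, b.txt, c.txt, d.txt, f.txt} staged={e.txt}
After op 13 (git add d.txt): modified={a.txt, b.txt, c.txt, f.txt} staged={d.txt, e.txt}
After op 14 (git add b.txt): modified={a.txt, c.txt, f.txt} staged={b.txt, d.txt, e.txt}
After op 15 (modify a.txt): modified={a.txt, c.txt, f.txt} staged={b.txt, d.txt, e.txt}
After op 16 (git add a.txt): modified={c.txt, f.txt} staged={a.txt, b.txt, d.txt, e.txt}
After op 17 (git commit): modified={c.txt, f.txt} staged={none}
After op 18 (git add c.txt): modified={f.txt} staged={c.txt}
After op 19 (git add f.txt): modified={none} staged={c.txt, f.txt}
After op 20 (git commit): modified={none} staged={none}
After op 21 (modify a.txt): modified={a.txt} staged={none}
Final staged set: {none} -> count=0

Answer: 0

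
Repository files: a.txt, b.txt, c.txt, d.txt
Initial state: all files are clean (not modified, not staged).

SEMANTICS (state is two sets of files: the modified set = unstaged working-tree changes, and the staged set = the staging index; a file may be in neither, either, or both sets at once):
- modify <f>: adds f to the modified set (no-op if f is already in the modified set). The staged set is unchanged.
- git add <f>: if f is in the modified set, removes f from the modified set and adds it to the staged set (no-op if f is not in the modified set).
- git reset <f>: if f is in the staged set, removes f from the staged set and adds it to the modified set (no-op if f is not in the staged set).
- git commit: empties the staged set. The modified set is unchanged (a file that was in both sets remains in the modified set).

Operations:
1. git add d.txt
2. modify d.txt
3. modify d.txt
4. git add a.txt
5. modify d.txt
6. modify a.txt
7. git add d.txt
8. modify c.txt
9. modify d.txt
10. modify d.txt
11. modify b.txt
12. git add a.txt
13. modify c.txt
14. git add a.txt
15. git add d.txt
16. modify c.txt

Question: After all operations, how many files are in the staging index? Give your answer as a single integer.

After op 1 (git add d.txt): modified={none} staged={none}
After op 2 (modify d.txt): modified={d.txt} staged={none}
After op 3 (modify d.txt): modified={d.txt} staged={none}
After op 4 (git add a.txt): modified={d.txt} staged={none}
After op 5 (modify d.txt): modified={d.txt} staged={none}
After op 6 (modify a.txt): modified={a.txt, d.txt} staged={none}
After op 7 (git add d.txt): modified={a.txt} staged={d.txt}
After op 8 (modify c.txt): modified={a.txt, c.txt} staged={d.txt}
After op 9 (modify d.txt): modified={a.txt, c.txt, d.txt} staged={d.txt}
After op 10 (modify d.txt): modified={a.txt, c.txt, d.txt} staged={d.txt}
After op 11 (modify b.txt): modified={a.txt, b.txt, c.txt, d.txt} staged={d.txt}
After op 12 (git add a.txt): modified={b.txt, c.txt, d.txt} staged={a.txt, d.txt}
After op 13 (modify c.txt): modified={b.txt, c.txt, d.txt} staged={a.txt, d.txt}
After op 14 (git add a.txt): modified={b.txt, c.txt, d.txt} staged={a.txt, d.txt}
After op 15 (git add d.txt): modified={b.txt, c.txt} staged={a.txt, d.txt}
After op 16 (modify c.txt): modified={b.txt, c.txt} staged={a.txt, d.txt}
Final staged set: {a.txt, d.txt} -> count=2

Answer: 2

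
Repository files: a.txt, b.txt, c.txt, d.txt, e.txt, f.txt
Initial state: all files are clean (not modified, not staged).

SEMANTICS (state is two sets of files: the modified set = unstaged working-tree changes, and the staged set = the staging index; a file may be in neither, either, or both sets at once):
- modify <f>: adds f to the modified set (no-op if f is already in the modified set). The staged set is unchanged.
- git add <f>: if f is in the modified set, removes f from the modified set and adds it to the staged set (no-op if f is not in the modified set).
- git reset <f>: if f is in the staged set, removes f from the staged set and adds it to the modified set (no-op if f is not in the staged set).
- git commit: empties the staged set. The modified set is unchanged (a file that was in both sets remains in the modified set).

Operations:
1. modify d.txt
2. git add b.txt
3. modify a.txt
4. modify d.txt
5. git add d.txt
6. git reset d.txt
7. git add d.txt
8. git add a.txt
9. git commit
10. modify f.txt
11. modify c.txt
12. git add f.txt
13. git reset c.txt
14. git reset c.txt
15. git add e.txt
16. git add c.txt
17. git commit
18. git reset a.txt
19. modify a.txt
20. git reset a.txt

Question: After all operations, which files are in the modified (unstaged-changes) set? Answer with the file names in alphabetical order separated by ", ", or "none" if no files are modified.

Answer: a.txt

Derivation:
After op 1 (modify d.txt): modified={d.txt} staged={none}
After op 2 (git add b.txt): modified={d.txt} staged={none}
After op 3 (modify a.txt): modified={a.txt, d.txt} staged={none}
After op 4 (modify d.txt): modified={a.txt, d.txt} staged={none}
After op 5 (git add d.txt): modified={a.txt} staged={d.txt}
After op 6 (git reset d.txt): modified={a.txt, d.txt} staged={none}
After op 7 (git add d.txt): modified={a.txt} staged={d.txt}
After op 8 (git add a.txt): modified={none} staged={a.txt, d.txt}
After op 9 (git commit): modified={none} staged={none}
After op 10 (modify f.txt): modified={f.txt} staged={none}
After op 11 (modify c.txt): modified={c.txt, f.txt} staged={none}
After op 12 (git add f.txt): modified={c.txt} staged={f.txt}
After op 13 (git reset c.txt): modified={c.txt} staged={f.txt}
After op 14 (git reset c.txt): modified={c.txt} staged={f.txt}
After op 15 (git add e.txt): modified={c.txt} staged={f.txt}
After op 16 (git add c.txt): modified={none} staged={c.txt, f.txt}
After op 17 (git commit): modified={none} staged={none}
After op 18 (git reset a.txt): modified={none} staged={none}
After op 19 (modify a.txt): modified={a.txt} staged={none}
After op 20 (git reset a.txt): modified={a.txt} staged={none}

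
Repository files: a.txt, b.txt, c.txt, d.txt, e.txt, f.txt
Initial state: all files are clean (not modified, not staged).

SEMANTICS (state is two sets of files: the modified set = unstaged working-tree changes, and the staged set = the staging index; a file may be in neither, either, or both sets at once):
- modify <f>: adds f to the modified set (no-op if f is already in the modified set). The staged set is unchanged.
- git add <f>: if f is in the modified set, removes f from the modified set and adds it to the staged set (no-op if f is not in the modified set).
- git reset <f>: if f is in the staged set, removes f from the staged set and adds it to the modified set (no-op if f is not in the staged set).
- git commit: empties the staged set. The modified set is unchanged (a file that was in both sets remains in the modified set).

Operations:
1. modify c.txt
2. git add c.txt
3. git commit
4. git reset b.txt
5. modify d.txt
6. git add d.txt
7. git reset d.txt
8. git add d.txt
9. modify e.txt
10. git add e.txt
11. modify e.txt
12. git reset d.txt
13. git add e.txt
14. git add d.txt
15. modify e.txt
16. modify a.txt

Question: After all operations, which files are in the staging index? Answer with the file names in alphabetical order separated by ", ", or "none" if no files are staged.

After op 1 (modify c.txt): modified={c.txt} staged={none}
After op 2 (git add c.txt): modified={none} staged={c.txt}
After op 3 (git commit): modified={none} staged={none}
After op 4 (git reset b.txt): modified={none} staged={none}
After op 5 (modify d.txt): modified={d.txt} staged={none}
After op 6 (git add d.txt): modified={none} staged={d.txt}
After op 7 (git reset d.txt): modified={d.txt} staged={none}
After op 8 (git add d.txt): modified={none} staged={d.txt}
After op 9 (modify e.txt): modified={e.txt} staged={d.txt}
After op 10 (git add e.txt): modified={none} staged={d.txt, e.txt}
After op 11 (modify e.txt): modified={e.txt} staged={d.txt, e.txt}
After op 12 (git reset d.txt): modified={d.txt, e.txt} staged={e.txt}
After op 13 (git add e.txt): modified={d.txt} staged={e.txt}
After op 14 (git add d.txt): modified={none} staged={d.txt, e.txt}
After op 15 (modify e.txt): modified={e.txt} staged={d.txt, e.txt}
After op 16 (modify a.txt): modified={a.txt, e.txt} staged={d.txt, e.txt}

Answer: d.txt, e.txt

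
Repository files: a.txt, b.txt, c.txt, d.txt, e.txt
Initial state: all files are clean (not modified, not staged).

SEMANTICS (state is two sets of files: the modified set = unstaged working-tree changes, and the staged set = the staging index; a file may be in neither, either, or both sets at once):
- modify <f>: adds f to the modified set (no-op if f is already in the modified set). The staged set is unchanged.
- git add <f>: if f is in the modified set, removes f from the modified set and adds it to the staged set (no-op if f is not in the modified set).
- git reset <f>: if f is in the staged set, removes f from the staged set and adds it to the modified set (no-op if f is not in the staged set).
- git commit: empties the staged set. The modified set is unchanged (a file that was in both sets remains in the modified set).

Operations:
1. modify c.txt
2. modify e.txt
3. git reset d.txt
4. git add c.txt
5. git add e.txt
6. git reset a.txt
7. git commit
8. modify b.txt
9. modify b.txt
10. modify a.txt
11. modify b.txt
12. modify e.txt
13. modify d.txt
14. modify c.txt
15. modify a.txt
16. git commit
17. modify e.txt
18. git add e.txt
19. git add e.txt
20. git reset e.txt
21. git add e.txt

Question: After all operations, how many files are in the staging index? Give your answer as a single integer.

Answer: 1

Derivation:
After op 1 (modify c.txt): modified={c.txt} staged={none}
After op 2 (modify e.txt): modified={c.txt, e.txt} staged={none}
After op 3 (git reset d.txt): modified={c.txt, e.txt} staged={none}
After op 4 (git add c.txt): modified={e.txt} staged={c.txt}
After op 5 (git add e.txt): modified={none} staged={c.txt, e.txt}
After op 6 (git reset a.txt): modified={none} staged={c.txt, e.txt}
After op 7 (git commit): modified={none} staged={none}
After op 8 (modify b.txt): modified={b.txt} staged={none}
After op 9 (modify b.txt): modified={b.txt} staged={none}
After op 10 (modify a.txt): modified={a.txt, b.txt} staged={none}
After op 11 (modify b.txt): modified={a.txt, b.txt} staged={none}
After op 12 (modify e.txt): modified={a.txt, b.txt, e.txt} staged={none}
After op 13 (modify d.txt): modified={a.txt, b.txt, d.txt, e.txt} staged={none}
After op 14 (modify c.txt): modified={a.txt, b.txt, c.txt, d.txt, e.txt} staged={none}
After op 15 (modify a.txt): modified={a.txt, b.txt, c.txt, d.txt, e.txt} staged={none}
After op 16 (git commit): modified={a.txt, b.txt, c.txt, d.txt, e.txt} staged={none}
After op 17 (modify e.txt): modified={a.txt, b.txt, c.txt, d.txt, e.txt} staged={none}
After op 18 (git add e.txt): modified={a.txt, b.txt, c.txt, d.txt} staged={e.txt}
After op 19 (git add e.txt): modified={a.txt, b.txt, c.txt, d.txt} staged={e.txt}
After op 20 (git reset e.txt): modified={a.txt, b.txt, c.txt, d.txt, e.txt} staged={none}
After op 21 (git add e.txt): modified={a.txt, b.txt, c.txt, d.txt} staged={e.txt}
Final staged set: {e.txt} -> count=1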